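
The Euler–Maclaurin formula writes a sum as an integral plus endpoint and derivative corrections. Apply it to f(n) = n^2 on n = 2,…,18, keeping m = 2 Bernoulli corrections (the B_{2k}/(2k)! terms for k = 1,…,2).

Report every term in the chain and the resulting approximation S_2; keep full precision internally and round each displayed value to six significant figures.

Integral: ∫_2^18 x^2 dx = 1941.33.
½[f(2) + f(18)] = ½[4.00000 + 324.000] = 164.000.
So far: 2105.33.
k=1: B_{2}/(2)! × [f^{(1)}(18) − f^{(1)}(2)] = 1/12 × (36.0000 − 4.00000) = 2.66667.
Partial sum through k=1: 2108.00.
k=2: B_{4}/(4)! × [f^{(3)}(18) − f^{(3)}(2)] = −1/720 × (0.00000 − 0.00000) = 0.00000.

S_2 ≈ 2108.00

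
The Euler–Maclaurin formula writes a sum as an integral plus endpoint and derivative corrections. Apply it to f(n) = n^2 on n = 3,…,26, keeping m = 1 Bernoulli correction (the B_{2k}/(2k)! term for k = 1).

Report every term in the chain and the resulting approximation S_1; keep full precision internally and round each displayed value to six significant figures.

S_1 ≈ 6196.00

Integral: ∫_3^26 x^2 dx = 5849.67.
½[f(3) + f(26)] = ½[9.00000 + 676.000] = 342.500.
Running total after boundary: 6192.17.
Correction k=1: B_{2}/2! · (f^{(1)}(26) − f^{(1)}(3)) = 1/12 · (52.0000 − 6.00000) = 3.83333.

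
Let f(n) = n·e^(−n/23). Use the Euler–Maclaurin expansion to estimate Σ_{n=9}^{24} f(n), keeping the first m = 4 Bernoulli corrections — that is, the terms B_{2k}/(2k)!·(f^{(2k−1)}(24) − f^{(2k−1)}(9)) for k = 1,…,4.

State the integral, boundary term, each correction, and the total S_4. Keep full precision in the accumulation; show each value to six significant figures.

S_4 ≈ 124.140

Integral: ∫_9^24 x·e^(−x/23) dx = 116.906.
Endpoint term: (f(9) + f(24))/2 = (6.08557 + 8.45346)/2 = 7.26951.
So far: 124.176.
Correction k=1: B_{2}/2! · (f^{(1)}(24) − f^{(1)}(9)) = 1/12 · (-0.0153142 − 0.411584) = -0.0355749.
After k=1: 124.140.
Correction k=2: B_{4}/4! · (f^{(3)}(24) − f^{(3)}(9)) = −1/720 · (0.00130272 − 0.00333447) = 2.82187e-06.
After k=2: 124.140.
Correction k=3: B_{6}/6! · (f^{(5)}(24) − f^{(5)}(9)) = 1/30240 · (4.97995e-06 − 1.11359e-05) = -2.03570e-10.
After k=3: 124.140.
Correction k=4: B_{8}/8! · (f^{(7)}(24) − f^{(7)}(9)) = −1/1209600 · (1.41726e-08 − 3.01861e-08) = 1.32387e-14.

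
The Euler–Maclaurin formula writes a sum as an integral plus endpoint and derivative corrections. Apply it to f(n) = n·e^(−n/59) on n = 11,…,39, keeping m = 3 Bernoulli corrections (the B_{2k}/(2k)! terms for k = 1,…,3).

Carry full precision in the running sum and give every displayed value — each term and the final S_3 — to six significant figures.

Integral: ∫_11^39 x·e^(−x/59) dx = 442.122.
Endpoint term: (f(11) + f(39))/2 = (9.12899 + 20.1367)/2 = 14.6328.
Integral + boundary = 456.755.
Correction k=1: B_{2}/2! · (f^{(1)}(39) − f^{(1)}(11)) = 1/12 · (0.175026 − 0.675179) = -0.0416795.
After k=1: 456.713.
Correction k=2: B_{4}/4! · (f^{(3)}(39) − f^{(3)}(11)) = −1/720 · (0.000346934 − 0.000670783) = 4.49790e-07.
After k=2: 456.713.
Correction k=3: B_{6}/6! · (f^{(5)}(39) − f^{(5)}(11)) = 1/30240 · (1.84886e-07 − 3.29677e-07) = -4.78805e-12.

S_3 ≈ 456.713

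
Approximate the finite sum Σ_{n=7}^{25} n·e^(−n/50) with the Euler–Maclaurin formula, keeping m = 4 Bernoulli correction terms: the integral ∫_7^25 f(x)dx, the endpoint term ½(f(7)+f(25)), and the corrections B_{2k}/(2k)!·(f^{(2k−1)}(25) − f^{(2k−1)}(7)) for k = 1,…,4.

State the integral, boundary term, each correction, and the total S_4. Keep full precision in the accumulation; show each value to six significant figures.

S_4 ≈ 213.768

Integral: ∫_7^25 x·e^(−x/50) dx = 203.181.
Boundary: ½(f(7) + f(25)) = ½(6.08551 + 15.1633) = 10.6244.
Integral + boundary = 213.805.
Correction k=1: B_{2}/2! · (f^{(1)}(25) − f^{(1)}(7)) = 1/12 · (0.303265 − 0.747648) = -0.0370319.
Partial sum through k=1: 213.768.
Correction k=2: B_{4}/4! · (f^{(3)}(25) − f^{(3)}(7)) = −1/720 · (0.000606531 − 0.000994546) = 5.38910e-07.
Partial sum through k=2: 213.768.
Correction k=3: B_{6}/6! · (f^{(5)}(25) − f^{(5)}(7)) = 1/30240 · (4.36702e-07 − 6.76013e-07) = -7.91372e-12.
Partial sum through k=3: 213.768.
Correction k=4: B_{8}/8! · (f^{(7)}(25) − f^{(7)}(7)) = −1/1209600 · (2.52317e-10 − 3.81683e-10) = 1.06950e-16.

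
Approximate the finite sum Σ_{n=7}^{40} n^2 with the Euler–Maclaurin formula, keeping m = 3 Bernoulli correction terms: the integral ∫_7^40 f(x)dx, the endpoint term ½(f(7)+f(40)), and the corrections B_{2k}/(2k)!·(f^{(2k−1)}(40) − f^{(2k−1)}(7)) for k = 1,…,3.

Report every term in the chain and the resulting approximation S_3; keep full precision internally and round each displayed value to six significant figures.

Integral: ∫_7^40 x^2 dx = 21219.0.
½[f(7) + f(40)] = ½[49.0000 + 1600.00] = 824.500.
Integral + boundary = 22043.5.
Order-1 term: 1/12 · (80.0000 − 14.0000) = 5.50000.
Running total after k=1: 22049.0.
Order-2 term: −1/720 · (0.00000 − 0.00000) = 0.00000.
Running total after k=2: 22049.0.
Order-3 term: 1/30240 · (0.00000 − 0.00000) = 0.00000.

S_3 ≈ 22049.0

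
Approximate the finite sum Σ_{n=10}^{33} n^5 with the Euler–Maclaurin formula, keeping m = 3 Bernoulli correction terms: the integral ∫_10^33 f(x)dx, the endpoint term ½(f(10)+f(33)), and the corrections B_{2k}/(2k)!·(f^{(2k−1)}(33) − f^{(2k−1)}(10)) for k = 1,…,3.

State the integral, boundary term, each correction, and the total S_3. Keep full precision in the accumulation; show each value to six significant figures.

S_3 ≈ 2.35186e+08

Integral: ∫_10^33 x^5 dx = 2.15078e+08.
½[f(10) + f(33)] = ½[100000 + 3.91354e+07] = 1.96177e+07.
Integral + boundary = 2.34696e+08.
Correction k=1: B_{2}/2! · (f^{(1)}(33) − f^{(1)}(10)) = 1/12 · (5.92960e+06 − 50000.0) = 489967.
Partial sum through k=1: 2.35186e+08.
Correction k=2: B_{4}/4! · (f^{(3)}(33) − f^{(3)}(10)) = −1/720 · (65340.0 − 6000.00) = -82.4167.
Partial sum through k=2: 2.35186e+08.
Correction k=3: B_{6}/6! · (f^{(5)}(33) − f^{(5)}(10)) = 1/30240 · (120.000 − 120.000) = 0.00000.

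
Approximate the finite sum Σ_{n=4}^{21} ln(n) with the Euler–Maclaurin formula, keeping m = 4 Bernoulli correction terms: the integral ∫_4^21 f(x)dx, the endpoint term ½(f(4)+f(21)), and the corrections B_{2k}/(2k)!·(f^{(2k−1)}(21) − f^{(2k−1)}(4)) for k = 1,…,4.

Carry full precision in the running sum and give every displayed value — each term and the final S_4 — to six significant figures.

The integral term ∫_4^21 ln(x) dx = 41.3898.
Boundary: ½(f(4) + f(21)) = ½(1.38629 + 3.04452) = 2.21541.
Integral + boundary = 43.6052.
Order-1 term: 1/12 · (0.0476190 − 0.250000) = -0.0168651.
Partial sum through k=1: 43.5883.
Order-2 term: −1/720 · (0.000215959 − 0.0312500) = 4.31028e-05.
Partial sum through k=2: 43.5884.
Order-3 term: 1/30240 · (5.87645e-06 − 0.0234375) = -7.74855e-07.
Partial sum through k=3: 43.5884.
Order-4 term: −1/1209600 · (3.99758e-07 − 0.0439453) = 3.63301e-08.

S_4 ≈ 43.5884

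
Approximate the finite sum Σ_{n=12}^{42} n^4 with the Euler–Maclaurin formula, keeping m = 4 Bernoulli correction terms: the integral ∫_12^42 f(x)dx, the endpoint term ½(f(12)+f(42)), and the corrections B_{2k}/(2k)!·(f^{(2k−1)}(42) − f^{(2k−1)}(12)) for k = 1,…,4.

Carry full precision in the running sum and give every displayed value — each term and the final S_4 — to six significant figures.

Integral: ∫_12^42 x^4 dx = 2.60885e+07.
½[f(12) + f(42)] = ½[20736.0 + 3.11170e+06] = 1.56622e+06.
Integral + boundary = 2.76547e+07.
Correction k=1: B_{2}/2! · (f^{(1)}(42) − f^{(1)}(12)) = 1/12 · (296352 − 6912.00) = 24120.0.
After k=1: 2.76788e+07.
Correction k=2: B_{4}/4! · (f^{(3)}(42) − f^{(3)}(12)) = −1/720 · (1008.00 − 288.000) = -1.00000.
After k=2: 2.76788e+07.
Correction k=3: B_{6}/6! · (f^{(5)}(42) − f^{(5)}(12)) = 1/30240 · (0.00000 − 0.00000) = 0.00000.
After k=3: 2.76788e+07.
Correction k=4: B_{8}/8! · (f^{(7)}(42) − f^{(7)}(12)) = −1/1209600 · (0.00000 − 0.00000) = 0.00000.

S_4 ≈ 2.76788e+07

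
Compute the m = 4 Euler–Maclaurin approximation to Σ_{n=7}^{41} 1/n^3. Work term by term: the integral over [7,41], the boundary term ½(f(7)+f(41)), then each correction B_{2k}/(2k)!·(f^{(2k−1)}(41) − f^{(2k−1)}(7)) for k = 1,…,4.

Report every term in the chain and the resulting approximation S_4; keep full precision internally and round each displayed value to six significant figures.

S_4 ≈ 0.0114750

∫_7^41 1/x^3 dx evaluates to 0.00990664.
Endpoint term: (f(7) + f(41))/2 = (0.00291545 + 1.45094e-05)/2 = 0.00146498.
Running total after boundary: 0.0113716.
k=1: B_{2}/(2)! × [f^{(1)}(41) − f^{(1)}(7)] = 1/12 × (-1.06166e-06 − (-0.00124948)) = 0.000104035.
Running total after k=1: 0.0114757.
k=2: B_{4}/(4)! × [f^{(3)}(41) − f^{(3)}(7)] = −1/720 × (-1.26313e-08 − (-0.000509992)) = -7.08304e-07.
Running total after k=2: 0.0114749.
k=3: B_{6}/(6)! × [f^{(5)}(41) − f^{(5)}(7)] = 1/30240 × (-3.15595e-10 − (-0.000437136)) = 1.44555e-08.
Running total after k=3: 0.0114750.
k=4: B_{8}/(8)! × [f^{(7)}(41) − f^{(7)}(7)] = −1/1209600 × (-1.35174e-11 − (-0.000642322)) = -5.31020e-10.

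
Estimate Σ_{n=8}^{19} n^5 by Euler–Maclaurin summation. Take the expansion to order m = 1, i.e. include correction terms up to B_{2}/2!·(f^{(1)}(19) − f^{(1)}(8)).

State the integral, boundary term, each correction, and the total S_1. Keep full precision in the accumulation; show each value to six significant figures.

The integral term ∫_8^19 x^5 dx = 7.79729e+06.
½[f(8) + f(19)] = ½[32768.0 + 2.47610e+06] = 1.25443e+06.
Running total after boundary: 9.05172e+06.
k=1: B_{2}/(2)! × [f^{(1)}(19) − f^{(1)}(8)] = 1/12 × (651605 − 20480.0) = 52593.8.

S_1 ≈ 9.10432e+06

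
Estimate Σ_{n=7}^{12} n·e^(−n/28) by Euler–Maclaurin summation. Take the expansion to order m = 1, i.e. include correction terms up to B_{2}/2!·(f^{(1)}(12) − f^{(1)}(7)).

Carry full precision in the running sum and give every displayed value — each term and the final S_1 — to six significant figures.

S_1 ≈ 40.2298

∫_7^12 x·e^(−x/28) dx evaluates to 33.6130.
Boundary: ½(f(7) + f(12)) = ½(5.45161 + 7.81727) = 6.63444.
Integral + boundary = 40.2475.
Correction k=1: B_{2}/2! · (f^{(1)}(12) − f^{(1)}(7)) = 1/12 · (0.372251 − 0.584101) = -0.0176541.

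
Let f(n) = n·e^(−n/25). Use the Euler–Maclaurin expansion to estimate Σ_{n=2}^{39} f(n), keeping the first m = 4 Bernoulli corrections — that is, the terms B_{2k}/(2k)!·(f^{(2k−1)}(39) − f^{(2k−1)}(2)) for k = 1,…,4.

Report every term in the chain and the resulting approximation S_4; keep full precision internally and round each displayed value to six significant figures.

∫_2^39 x·e^(−x/25) dx evaluates to 286.886.
Endpoint term: (f(2) + f(39))/2 = (1.84623 + 8.19531)/2 = 5.02077.
So far: 291.907.
Order-1 term: 1/12 · (-0.117676 − 0.849267) = -0.0805786.
Partial sum through k=1: 291.826.
Order-2 term: −1/720 · (0.000484154 − 0.00431280) = 5.31756e-06.
Partial sum through k=2: 291.826.
Order-3 term: 1/30240 · (1.85054e-06 − 1.16268e-05) = -3.23290e-10.
Partial sum through k=3: 291.826.
Order-4 term: −1/1209600 · (4.68230e-09 − 2.61651e-08) = 1.77603e-14.

S_4 ≈ 291.826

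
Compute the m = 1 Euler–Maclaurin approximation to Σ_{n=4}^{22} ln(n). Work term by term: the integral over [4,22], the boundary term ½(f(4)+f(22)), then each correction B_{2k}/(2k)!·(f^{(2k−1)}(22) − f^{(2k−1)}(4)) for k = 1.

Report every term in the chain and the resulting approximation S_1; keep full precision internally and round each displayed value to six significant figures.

S_1 ≈ 46.6794

The integral term ∫_4^22 ln(x) dx = 44.4578.
Endpoint term: (f(4) + f(22))/2 = (1.38629 + 3.09104)/2 = 2.23867.
Running total after boundary: 46.6964.
Order-1 term: 1/12 · (0.0454545 − 0.250000) = -0.0170455.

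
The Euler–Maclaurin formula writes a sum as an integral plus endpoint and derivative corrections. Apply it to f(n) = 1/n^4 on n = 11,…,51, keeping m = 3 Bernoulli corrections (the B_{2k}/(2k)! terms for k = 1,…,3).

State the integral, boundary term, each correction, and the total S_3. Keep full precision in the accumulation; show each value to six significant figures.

Integral: ∫_11^51 1/x^4 dx = 0.000247925.
½[f(11) + f(51)] = ½[6.83013e-05 + 1.47815e-07] = 3.42246e-05.
Running total after boundary: 0.000282150.
Order-1 term: 1/12 · (-1.15934e-08 − (-2.48369e-05)) = 2.06877e-06.
Partial sum through k=1: 0.000284219.
Order-2 term: −1/720 · (-1.33718e-10 − (-6.15790e-06)) = -8.55245e-09.
Partial sum through k=2: 0.000284210.
Order-3 term: 1/30240 · (-2.87897e-12 − (-2.84994e-06)) = 9.42438e-11.

S_3 ≈ 0.000284210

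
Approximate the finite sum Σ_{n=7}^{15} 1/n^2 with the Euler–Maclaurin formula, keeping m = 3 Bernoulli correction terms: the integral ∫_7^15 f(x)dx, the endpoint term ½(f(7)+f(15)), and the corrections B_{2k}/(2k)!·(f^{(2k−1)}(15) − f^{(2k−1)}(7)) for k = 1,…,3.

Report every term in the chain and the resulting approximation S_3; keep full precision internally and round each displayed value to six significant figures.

S_3 ≈ 0.0890514

Integral: ∫_7^15 1/x^2 dx = 0.0761905.
Endpoint term: (f(7) + f(15))/2 = (0.0204082 + 0.00444444)/2 = 0.0124263.
Running total after boundary: 0.0886168.
Correction k=1: B_{2}/2! · (f^{(1)}(15) − f^{(1)}(7)) = 1/12 · (-0.000592593 − (-0.00583090)) = 0.000436526.
After k=1: 0.0890533.
Correction k=2: B_{4}/4! · (f^{(3)}(15) − f^{(3)}(7)) = −1/720 · (-3.16049e-05 − (-0.00142798)) = -1.93940e-06.
After k=2: 0.0890514.
Correction k=3: B_{6}/6! · (f^{(5)}(15) − f^{(5)}(7)) = 1/30240 · (-4.21399e-06 − (-0.000874271)) = 2.87717e-08.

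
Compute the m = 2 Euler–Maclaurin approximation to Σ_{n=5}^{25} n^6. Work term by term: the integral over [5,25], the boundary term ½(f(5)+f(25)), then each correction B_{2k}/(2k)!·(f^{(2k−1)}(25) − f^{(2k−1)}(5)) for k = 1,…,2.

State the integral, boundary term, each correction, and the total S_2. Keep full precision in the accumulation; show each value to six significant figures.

S_2 ≈ 9.98876e+08

∫_5^25 x^6 dx evaluates to 8.71920e+08.
Boundary: ½(f(5) + f(25)) = ½(15625.0 + 2.44141e+08) = 1.22078e+08.
Integral + boundary = 9.93998e+08.
k=1: B_{2}/(2)! × [f^{(1)}(25) − f^{(1)}(5)] = 1/12 × (5.85938e+07 − 18750.0) = 4.88125e+06.
Partial sum through k=1: 9.98879e+08.
k=2: B_{4}/(4)! × [f^{(3)}(25) − f^{(3)}(5)] = −1/720 × (1.87500e+06 − 15000.0) = -2583.33.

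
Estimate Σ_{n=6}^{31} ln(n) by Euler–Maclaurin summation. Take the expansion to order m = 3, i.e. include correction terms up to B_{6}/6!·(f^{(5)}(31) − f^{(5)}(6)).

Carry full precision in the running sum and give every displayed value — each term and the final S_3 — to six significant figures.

S_3 ≈ 73.3047

The integral term ∫_6^31 ln(x) dx = 70.7030.
Endpoint term: (f(6) + f(31))/2 = (1.79176 + 3.43399)/2 = 2.61287.
Integral + boundary = 73.3159.
Order-1 term: 1/12 · (0.0322581 − 0.166667) = -0.0112007.
Partial sum through k=1: 73.3047.
Order-2 term: −1/720 · (6.71344e-05 − 0.00925926) = 1.27668e-05.
Partial sum through k=2: 73.3047.
Order-3 term: 1/30240 · (8.38306e-07 − 0.00308642) = -1.02036e-07.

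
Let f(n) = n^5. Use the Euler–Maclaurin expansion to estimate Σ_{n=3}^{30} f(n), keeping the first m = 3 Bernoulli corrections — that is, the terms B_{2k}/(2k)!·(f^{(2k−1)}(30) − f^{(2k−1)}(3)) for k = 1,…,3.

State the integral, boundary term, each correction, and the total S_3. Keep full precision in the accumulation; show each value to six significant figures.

S_3 ≈ 1.33987e+08

Integral: ∫_3^30 x^5 dx = 1.21500e+08.
½[f(3) + f(30)] = ½[243.000 + 2.43000e+07] = 1.21501e+07.
Integral + boundary = 1.33650e+08.
Order-1 term: 1/12 · (4.05000e+06 − 405.000) = 337466.
Running total after k=1: 1.33987e+08.
Order-2 term: −1/720 · (54000.0 − 540.000) = -74.2500.
Running total after k=2: 1.33987e+08.
Order-3 term: 1/30240 · (120.000 − 120.000) = 0.00000.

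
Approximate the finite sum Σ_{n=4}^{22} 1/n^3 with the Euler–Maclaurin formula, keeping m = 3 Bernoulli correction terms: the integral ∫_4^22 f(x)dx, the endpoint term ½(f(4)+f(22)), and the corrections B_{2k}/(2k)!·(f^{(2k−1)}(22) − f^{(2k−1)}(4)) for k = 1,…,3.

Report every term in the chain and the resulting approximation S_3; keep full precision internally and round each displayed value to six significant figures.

S_3 ≈ 0.0390328

The integral term ∫_4^22 1/x^3 dx = 0.0302169.
Boundary: ½(f(4) + f(22)) = ½(0.0156250 + 9.39144e-05) = 0.00785946.
So far: 0.0380764.
Order-1 term: 1/12 · (-1.28065e-05 − (-0.0117188)) = 0.000975495.
After k=1: 0.0390519.
Order-2 term: −1/720 · (-5.29194e-07 − (-0.0146484)) = -2.03443e-05.
After k=2: 0.0390316.
Order-3 term: 1/30240 · (-4.59218e-08 − (-0.0384521)) = 1.27156e-06.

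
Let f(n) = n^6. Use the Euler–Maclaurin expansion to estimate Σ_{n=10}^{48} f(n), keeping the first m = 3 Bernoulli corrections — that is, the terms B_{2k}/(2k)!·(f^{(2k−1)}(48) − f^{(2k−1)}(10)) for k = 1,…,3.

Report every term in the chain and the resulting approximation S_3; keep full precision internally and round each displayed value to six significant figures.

Integral: ∫_10^48 x^6 dx = 8.38655e+10.
Endpoint term: (f(10) + f(48))/2 = (1.00000e+06 + 1.22306e+10)/2 = 6.11580e+09.
Running total after boundary: 8.99813e+10.
k=1: B_{2}/(2)! × [f^{(1)}(48) − f^{(1)}(10)] = 1/12 × (1.52882e+09 − 600000) = 1.27352e+08.
Partial sum through k=1: 9.01086e+10.
k=2: B_{4}/(4)! × [f^{(3)}(48) − f^{(3)}(10)] = −1/720 × (1.32710e+07 − 120000) = -18265.3.
Partial sum through k=2: 9.01086e+10.
k=3: B_{6}/(6)! × [f^{(5)}(48) − f^{(5)}(10)] = 1/30240 × (34560.0 − 7200.00) = 0.904762.

S_3 ≈ 9.01086e+10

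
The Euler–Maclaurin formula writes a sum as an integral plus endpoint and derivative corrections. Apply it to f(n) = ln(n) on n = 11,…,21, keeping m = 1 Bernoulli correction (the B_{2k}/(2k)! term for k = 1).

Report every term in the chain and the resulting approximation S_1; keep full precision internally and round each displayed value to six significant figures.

S_1 ≈ 30.2757

Integral: ∫_11^21 ln(x) dx = 27.5581.
½[f(11) + f(21)] = ½[2.39790 + 3.04452] = 2.72121.
Integral + boundary = 30.2793.
k=1: B_{2}/(2)! × [f^{(1)}(21) − f^{(1)}(11)] = 1/12 × (0.0476190 − 0.0909091) = -0.00360750.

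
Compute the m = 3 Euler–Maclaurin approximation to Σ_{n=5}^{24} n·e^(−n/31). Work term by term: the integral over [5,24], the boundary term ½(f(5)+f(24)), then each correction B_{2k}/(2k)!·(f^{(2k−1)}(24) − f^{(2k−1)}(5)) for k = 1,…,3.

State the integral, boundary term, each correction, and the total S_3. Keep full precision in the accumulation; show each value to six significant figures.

∫_5^24 x·e^(−x/31) dx evaluates to 163.633.
Endpoint term: (f(5) + f(24))/2 = (4.25522 + 11.0658)/2 = 7.66052.
Running total after boundary: 171.293.
Correction k=1: B_{2}/2! · (f^{(1)}(24) − f^{(1)}(5)) = 1/12 · (0.104114 − 0.713780) = -0.0508055.
Running total after k=1: 171.242.
Correction k=2: B_{4}/4! · (f^{(3)}(24) − f^{(3)}(5)) = −1/720 · (0.00106791 − 0.00251391) = 2.00833e-06.
Running total after k=2: 171.242.
Correction k=3: B_{6}/6! · (f^{(5)}(24) − f^{(5)}(5)) = 1/30240 · (2.10977e-06 − 4.45898e-06) = -7.76855e-11.

S_3 ≈ 171.242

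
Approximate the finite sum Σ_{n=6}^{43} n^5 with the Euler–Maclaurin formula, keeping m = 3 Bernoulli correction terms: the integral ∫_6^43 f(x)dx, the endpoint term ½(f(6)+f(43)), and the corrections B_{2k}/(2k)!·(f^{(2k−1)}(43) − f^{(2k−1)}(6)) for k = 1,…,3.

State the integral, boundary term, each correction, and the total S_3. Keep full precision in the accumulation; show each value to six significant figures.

S_3 ≈ 1.12848e+09

The integral term ∫_6^43 x^5 dx = 1.05355e+09.
Boundary: ½(f(6) + f(43)) = ½(7776.00 + 1.47008e+08) = 7.35081e+07.
Running total after boundary: 1.12706e+09.
Order-1 term: 1/12 · (1.70940e+07 − 6480.00) = 1.42396e+06.
After k=1: 1.12848e+09.
Order-2 term: −1/720 · (110940 − 2160.00) = -151.083.
After k=2: 1.12848e+09.
Order-3 term: 1/30240 · (120.000 − 120.000) = 0.00000.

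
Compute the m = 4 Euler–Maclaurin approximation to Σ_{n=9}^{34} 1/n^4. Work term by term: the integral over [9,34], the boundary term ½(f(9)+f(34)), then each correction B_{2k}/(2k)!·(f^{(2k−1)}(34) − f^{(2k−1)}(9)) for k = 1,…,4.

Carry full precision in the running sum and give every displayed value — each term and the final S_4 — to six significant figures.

S_4 ≈ 0.000530952

Integral: ∫_9^34 1/x^4 dx = 0.000448766.
Endpoint term: (f(9) + f(34))/2 = (0.000152416 + 7.48315e-07)/2 = 7.65821e-05.
Integral + boundary = 0.000525349.
k=1: B_{2}/(2)! × [f^{(1)}(34) − f^{(1)}(9)] = 1/12 × (-8.80370e-08 − (-6.77404e-05)) = 5.63769e-06.
Partial sum through k=1: 0.000530986.
k=2: B_{4}/(4)! × [f^{(3)}(34) − f^{(3)}(9)] = −1/720 × (-2.28470e-09 − (-2.50890e-05)) = -3.48427e-08.
Partial sum through k=2: 0.000530951.
k=3: B_{6}/(6)! × [f^{(5)}(34) − f^{(5)}(9)] = 1/30240 × (-1.10677e-10 − (-1.73455e-05)) = 5.73591e-10.
Partial sum through k=3: 0.000530952.
k=4: B_{8}/(8)! × [f^{(7)}(34) − f^{(7)}(9)] = −1/1209600 × (-8.61675e-12 − (-1.92728e-05)) = -1.59332e-11.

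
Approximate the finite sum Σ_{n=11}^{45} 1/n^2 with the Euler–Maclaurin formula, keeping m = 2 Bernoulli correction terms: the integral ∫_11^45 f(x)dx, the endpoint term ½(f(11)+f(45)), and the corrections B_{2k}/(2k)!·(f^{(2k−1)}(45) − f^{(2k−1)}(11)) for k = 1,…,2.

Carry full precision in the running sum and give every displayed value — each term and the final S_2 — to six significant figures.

The integral term ∫_11^45 1/x^2 dx = 0.0686869.
Endpoint term: (f(11) + f(45))/2 = (0.00826446 + 0.000493827)/2 = 0.00437914.
So far: 0.0730660.
Correction k=1: B_{2}/2! · (f^{(1)}(45) − f^{(1)}(11)) = 1/12 · (-2.19479e-05 − (-0.00150263)) = 0.000123390.
Partial sum through k=1: 0.0731894.
Correction k=2: B_{4}/4! · (f^{(3)}(45) − f^{(3)}(11)) = −1/720 · (-1.30061e-07 − (-0.000149021)) = -2.06793e-07.

S_2 ≈ 0.0731892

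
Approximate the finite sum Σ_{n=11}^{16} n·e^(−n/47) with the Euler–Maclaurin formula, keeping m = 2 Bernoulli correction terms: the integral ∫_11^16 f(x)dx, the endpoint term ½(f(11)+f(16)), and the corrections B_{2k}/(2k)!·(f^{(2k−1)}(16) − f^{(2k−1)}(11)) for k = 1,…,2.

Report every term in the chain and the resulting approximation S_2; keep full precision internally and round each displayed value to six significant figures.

S_2 ≈ 60.5379

The integral term ∫_11^16 x·e^(−x/47) dx = 50.5052.
Endpoint term: (f(11) + f(16))/2 = (8.70461 + 11.3835)/2 = 10.0440.
So far: 60.5493.
k=1: B_{2}/(2)! × [f^{(1)}(16) − f^{(1)}(11)] = 1/12 × (0.469266 − 0.606124) = -0.0114048.
Running total after k=1: 60.5379.
k=2: B_{4}/(4)! × [f^{(3)}(16) − f^{(3)}(11)] = −1/720 × (0.000856587 − 0.000990847) = 1.86471e-07.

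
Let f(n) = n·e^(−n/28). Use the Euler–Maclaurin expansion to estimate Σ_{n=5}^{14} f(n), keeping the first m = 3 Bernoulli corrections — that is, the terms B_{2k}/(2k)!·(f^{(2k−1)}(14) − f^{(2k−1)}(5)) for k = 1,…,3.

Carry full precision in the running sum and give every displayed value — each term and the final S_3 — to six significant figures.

Integral: ∫_5^14 x·e^(−x/28) dx = 59.6130.
Endpoint term: (f(5) + f(14))/2 = (4.18232 + 8.49143)/2 = 6.33688.
Integral + boundary = 65.9498.
Correction k=1: B_{2}/2! · (f^{(1)}(14) − f^{(1)}(5)) = 1/12 · (0.303265 − 0.687096) = -0.0319859.
Running total after k=1: 65.9179.
Correction k=2: B_{4}/4! · (f^{(3)}(14) − f^{(3)}(5)) = −1/720 · (0.00193409 − 0.00301024) = 1.49465e-06.
Running total after k=2: 65.9179.
Correction k=3: B_{6}/6! · (f^{(5)}(14) − f^{(5)}(5)) = 1/30240 · (4.44051e-06 − 6.56132e-06) = -7.01324e-11.

S_3 ≈ 65.9179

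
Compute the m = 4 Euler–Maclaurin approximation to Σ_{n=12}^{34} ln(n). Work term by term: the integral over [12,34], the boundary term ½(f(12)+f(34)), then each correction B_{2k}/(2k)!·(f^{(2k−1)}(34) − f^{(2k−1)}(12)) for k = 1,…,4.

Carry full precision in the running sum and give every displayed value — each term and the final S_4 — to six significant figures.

S_4 ≈ 71.0785

Integral: ∫_12^34 ln(x) dx = 68.0774.
Boundary: ½(f(12) + f(34)) = ½(2.48491 + 3.52636) = 3.00563.
Integral + boundary = 71.0830.
Correction k=1: B_{2}/2! · (f^{(1)}(34) − f^{(1)}(12)) = 1/12 · (0.0294118 − 0.0833333) = -0.00449346.
After k=1: 71.0785.
Correction k=2: B_{4}/4! · (f^{(3)}(34) − f^{(3)}(12)) = −1/720 · (5.08854e-05 − 0.00115741) = 1.53684e-06.
After k=2: 71.0785.
Correction k=3: B_{6}/6! · (f^{(5)}(34) − f^{(5)}(12)) = 1/30240 · (5.28222e-07 − 9.64506e-05) = -3.17204e-09.
After k=3: 71.0785.
Correction k=4: B_{8}/8! · (f^{(7)}(34) − f^{(7)}(12)) = −1/1209600 · (1.37082e-08 − 2.00939e-05) = 1.66007e-11.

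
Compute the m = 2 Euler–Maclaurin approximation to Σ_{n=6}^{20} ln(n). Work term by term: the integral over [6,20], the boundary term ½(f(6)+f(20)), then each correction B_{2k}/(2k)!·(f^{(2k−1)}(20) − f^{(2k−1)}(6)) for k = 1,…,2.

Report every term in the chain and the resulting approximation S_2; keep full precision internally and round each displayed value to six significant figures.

The integral term ∫_6^20 ln(x) dx = 35.1641.
Boundary: ½(f(6) + f(20)) = ½(1.79176 + 2.99573) = 2.39375.
So far: 37.5578.
Order-1 term: 1/12 · (0.0500000 − 0.166667) = -0.00972222.
Running total after k=1: 37.5481.
Order-2 term: −1/720 · (0.000250000 − 0.00925926) = 1.25129e-05.

S_2 ≈ 37.5481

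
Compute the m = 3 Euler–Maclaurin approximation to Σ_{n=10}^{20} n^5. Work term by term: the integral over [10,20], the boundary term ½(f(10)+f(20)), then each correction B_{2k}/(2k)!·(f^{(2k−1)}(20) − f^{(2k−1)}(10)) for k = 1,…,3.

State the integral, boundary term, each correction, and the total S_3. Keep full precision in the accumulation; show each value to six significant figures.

Integral: ∫_10^20 x^5 dx = 1.05000e+07.
½[f(10) + f(20)] = ½[100000 + 3.20000e+06] = 1.65000e+06.
Integral + boundary = 1.21500e+07.
k=1: B_{2}/(2)! × [f^{(1)}(20) − f^{(1)}(10)] = 1/12 × (800000 − 50000.0) = 62500.0.
Partial sum through k=1: 1.22125e+07.
k=2: B_{4}/(4)! × [f^{(3)}(20) − f^{(3)}(10)] = −1/720 × (24000.0 − 6000.00) = -25.0000.
Partial sum through k=2: 1.22125e+07.
k=3: B_{6}/(6)! × [f^{(5)}(20) − f^{(5)}(10)] = 1/30240 × (120.000 − 120.000) = 0.00000.

S_3 ≈ 1.22125e+07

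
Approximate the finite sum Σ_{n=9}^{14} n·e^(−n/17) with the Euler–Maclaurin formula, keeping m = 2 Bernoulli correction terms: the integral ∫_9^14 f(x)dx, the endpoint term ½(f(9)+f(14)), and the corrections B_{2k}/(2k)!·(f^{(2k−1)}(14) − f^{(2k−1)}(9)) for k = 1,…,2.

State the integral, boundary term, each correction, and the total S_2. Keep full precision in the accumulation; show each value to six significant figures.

S_2 ≈ 34.7326

∫_9^14 x·e^(−x/17) dx evaluates to 29.0268.
½[f(9) + f(14)] = ½[5.30056 + 6.14432] = 5.72244.
Running total after boundary: 34.7492.
k=1: B_{2}/(2)! × [f^{(1)}(14) − f^{(1)}(9)] = 1/12 × (0.0774494 − 0.277154) = -0.0166420.
Running total after k=1: 34.7326.
k=2: B_{4}/(4)! × [f^{(3)}(14) − f^{(3)}(9)] = −1/720 × (0.00330522 − 0.00503480) = 2.40219e-06.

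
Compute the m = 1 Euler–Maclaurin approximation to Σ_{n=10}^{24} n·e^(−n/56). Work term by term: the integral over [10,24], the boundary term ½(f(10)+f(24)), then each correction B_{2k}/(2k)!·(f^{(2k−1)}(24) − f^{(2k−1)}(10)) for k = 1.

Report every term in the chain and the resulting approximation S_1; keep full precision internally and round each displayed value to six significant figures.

S_1 ≈ 185.098

∫_10^24 x·e^(−x/56) dx evaluates to 173.125.
½[f(10) + f(24)] = ½[8.36464 + 15.6345] = 11.9996.
So far: 185.125.
k=1: B_{2}/(2)! × [f^{(1)}(24) − f^{(1)}(10)] = 1/12 × (0.372251 − 0.687096) = -0.0262371.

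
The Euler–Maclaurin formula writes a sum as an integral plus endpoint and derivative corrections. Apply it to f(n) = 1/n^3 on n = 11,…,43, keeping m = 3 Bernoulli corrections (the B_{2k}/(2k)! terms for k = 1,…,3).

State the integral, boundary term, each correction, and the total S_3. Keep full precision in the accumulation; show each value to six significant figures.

S_3 ≈ 0.00426072

The integral term ∫_11^43 1/x^3 dx = 0.00386181.
Boundary: ½(f(11) + f(43)) = ½(0.000751315 + 1.25775e-05) = 0.000381946.
Running total after boundary: 0.00424376.
Order-1 term: 1/12 · (-8.77501e-07 − (-0.000204904)) = 1.70022e-05.
After k=1: 0.00426076.
Order-2 term: −1/720 · (-9.49162e-09 − (-3.38684e-05)) = -4.70263e-08.
After k=2: 0.00426072.
Order-3 term: 1/30240 · (-2.15602e-10 − (-1.17560e-05)) = 3.88749e-10.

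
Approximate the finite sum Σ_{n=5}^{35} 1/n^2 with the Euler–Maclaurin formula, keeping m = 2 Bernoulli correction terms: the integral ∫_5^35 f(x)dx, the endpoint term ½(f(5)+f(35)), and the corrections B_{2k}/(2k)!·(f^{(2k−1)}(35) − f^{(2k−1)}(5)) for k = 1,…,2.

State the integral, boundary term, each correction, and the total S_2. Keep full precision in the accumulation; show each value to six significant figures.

Integral: ∫_5^35 1/x^2 dx = 0.171429.
Boundary: ½(f(5) + f(35)) = ½(0.0400000 + 0.000816327) = 0.0204082.
Integral + boundary = 0.191837.
Order-1 term: 1/12 · (-4.66472e-05 − (-0.0160000)) = 0.00132945.
Partial sum through k=1: 0.193166.
Order-2 term: −1/720 · (-4.56952e-07 − (-0.00768000)) = -1.06660e-05.

S_2 ≈ 0.193156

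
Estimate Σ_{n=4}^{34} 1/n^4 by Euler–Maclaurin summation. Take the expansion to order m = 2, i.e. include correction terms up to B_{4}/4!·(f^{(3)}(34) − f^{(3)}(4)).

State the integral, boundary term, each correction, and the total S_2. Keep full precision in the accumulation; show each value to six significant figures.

S_2 ≈ 0.00746869

The integral term ∫_4^34 1/x^4 dx = 0.00519985.
½[f(4) + f(34)] = ½[0.00390625 + 7.48315e-07] = 0.00195350.
Running total after boundary: 0.00715335.
Order-1 term: 1/12 · (-8.80370e-08 − (-0.00390625)) = 0.000325513.
Partial sum through k=1: 0.00747887.
Order-2 term: −1/720 · (-2.28470e-09 − (-0.00732422)) = -1.01725e-05.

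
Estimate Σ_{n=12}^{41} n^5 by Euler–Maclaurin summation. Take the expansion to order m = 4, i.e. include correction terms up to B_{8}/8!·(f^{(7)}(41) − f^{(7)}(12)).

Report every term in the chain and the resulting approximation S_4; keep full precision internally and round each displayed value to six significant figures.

S_4 ≈ 8.50408e+08

The integral term ∫_12^41 x^5 dx = 7.91186e+08.
½[f(12) + f(41)] = ½[248832 + 1.15856e+08] = 5.80525e+07.
So far: 8.49239e+08.
Correction k=1: B_{2}/2! · (f^{(1)}(41) − f^{(1)}(12)) = 1/12 · (1.41288e+07 − 103680) = 1.16876e+06.
Partial sum through k=1: 8.50408e+08.
Correction k=2: B_{4}/4! · (f^{(3)}(41) − f^{(3)}(12)) = −1/720 · (100860 − 8640.00) = -128.083.
Partial sum through k=2: 8.50408e+08.
Correction k=3: B_{6}/6! · (f^{(5)}(41) − f^{(5)}(12)) = 1/30240 · (120.000 − 120.000) = 0.00000.
Partial sum through k=3: 8.50408e+08.
Correction k=4: B_{8}/8! · (f^{(7)}(41) − f^{(7)}(12)) = −1/1209600 · (0.00000 − 0.00000) = 0.00000.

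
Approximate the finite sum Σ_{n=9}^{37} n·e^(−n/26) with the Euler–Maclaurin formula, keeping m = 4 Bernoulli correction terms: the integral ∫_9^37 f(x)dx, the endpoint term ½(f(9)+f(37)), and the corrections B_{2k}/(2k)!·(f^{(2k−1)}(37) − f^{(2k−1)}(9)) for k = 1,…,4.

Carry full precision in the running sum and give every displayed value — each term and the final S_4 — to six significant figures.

Integral: ∫_9^37 x·e^(−x/26) dx = 249.026.
Endpoint term: (f(9) + f(37))/2 = (6.36663 + 8.91594)/2 = 7.64129.
So far: 256.667.
k=1: B_{2}/(2)! × [f^{(1)}(37) − f^{(1)}(9)] = 1/12 × (-0.101949 − 0.462533) = -0.0470402.
Partial sum through k=1: 256.620.
k=2: B_{4}/(4)! × [f^{(3)}(37) − f^{(3)}(9)] = −1/720 × (0.000562120 − 0.00277713) = 3.07640e-06.
Partial sum through k=2: 256.620.
k=3: B_{6}/(6)! × [f^{(5)}(37) − f^{(5)}(9)] = 1/30240 × (1.88617e-06 − 7.20420e-06) = -1.75861e-10.
Partial sum through k=3: 256.620.
k=4: B_{8}/(8)! × [f^{(7)}(37) − f^{(7)}(9)] = −1/1209600 × (4.35031e-09 − 1.52370e-08) = 9.00025e-15.

S_4 ≈ 256.620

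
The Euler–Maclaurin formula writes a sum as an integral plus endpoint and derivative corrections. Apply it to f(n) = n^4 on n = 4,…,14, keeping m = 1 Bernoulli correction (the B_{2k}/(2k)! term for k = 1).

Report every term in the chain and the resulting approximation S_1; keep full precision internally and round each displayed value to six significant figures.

S_1 ≈ 127589

∫_4^14 x^4 dx evaluates to 107360.
½[f(4) + f(14)] = ½[256.000 + 38416.0] = 19336.0.
So far: 126696.
Order-1 term: 1/12 · (10976.0 − 256.000) = 893.333.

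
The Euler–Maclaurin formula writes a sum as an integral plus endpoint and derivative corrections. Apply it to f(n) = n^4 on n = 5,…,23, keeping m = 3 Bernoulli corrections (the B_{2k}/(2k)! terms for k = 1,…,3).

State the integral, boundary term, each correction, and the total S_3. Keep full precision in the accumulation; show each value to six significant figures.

The integral term ∫_5^23 x^4 dx = 1.28664e+06.
Endpoint term: (f(5) + f(23))/2 = (625.000 + 279841)/2 = 140233.
So far: 1.42688e+06.
k=1: B_{2}/(2)! × [f^{(1)}(23) − f^{(1)}(5)] = 1/12 × (48668.0 − 500.000) = 4014.00.
Running total after k=1: 1.43089e+06.
k=2: B_{4}/(4)! × [f^{(3)}(23) − f^{(3)}(5)] = −1/720 × (552.000 − 120.000) = -0.600000.
Running total after k=2: 1.43089e+06.
k=3: B_{6}/(6)! × [f^{(5)}(23) − f^{(5)}(5)] = 1/30240 × (0.00000 − 0.00000) = 0.00000.

S_3 ≈ 1.43089e+06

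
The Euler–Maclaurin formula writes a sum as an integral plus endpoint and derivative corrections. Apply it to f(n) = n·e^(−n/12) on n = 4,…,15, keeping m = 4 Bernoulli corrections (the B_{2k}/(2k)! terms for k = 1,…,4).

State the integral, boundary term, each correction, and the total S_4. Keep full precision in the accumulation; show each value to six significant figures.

S_4 ≈ 48.2825

The integral term ∫_4^15 x·e^(−x/12) dx = 44.7465.
½[f(4) + f(15)] = ½[2.86613 + 4.29757] = 3.58185.
So far: 48.3283.
Correction k=1: B_{2}/2! · (f^{(1)}(15) − f^{(1)}(4)) = 1/12 · (-0.0716262 − 0.477688) = -0.0457761.
After k=1: 48.2825.
Correction k=2: B_{4}/4! · (f^{(3)}(15) − f^{(3)}(4)) = −1/720 · (0.00348183 − 0.0132691) = 1.35934e-05.
After k=2: 48.2825.
Correction k=3: B_{6}/6! · (f^{(5)}(15) − f^{(5)}(4)) = 1/30240 · (5.18129e-05 − 0.000161256) = -3.61916e-09.
After k=3: 48.2825.
Correction k=4: B_{8}/8! · (f^{(7)}(15) − f^{(7)}(4)) = −1/1209600 · (5.51712e-07 − 1.59977e-06) = 8.66447e-13.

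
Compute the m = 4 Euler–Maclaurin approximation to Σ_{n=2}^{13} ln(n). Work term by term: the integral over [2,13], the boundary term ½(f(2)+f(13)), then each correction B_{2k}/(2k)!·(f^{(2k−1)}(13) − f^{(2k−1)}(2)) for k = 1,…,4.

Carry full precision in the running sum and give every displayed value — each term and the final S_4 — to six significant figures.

S_4 ≈ 22.5522

Integral: ∫_2^13 ln(x) dx = 20.9580.
½[f(2) + f(13)] = ½[0.693147 + 2.56495] = 1.62905.
So far: 22.5871.
Order-1 term: 1/12 · (0.0769231 − 0.500000) = -0.0352564.
Partial sum through k=1: 22.5518.
Order-2 term: −1/720 · (0.000910332 − 0.250000) = 0.000345958.
Partial sum through k=2: 22.5522.
Order-3 term: 1/30240 · (6.46390e-05 − 0.750000) = -2.47994e-05.
Partial sum through k=3: 22.5522.
Order-4 term: −1/1209600 · (1.14744e-05 − 5.62500) = 4.65029e-06.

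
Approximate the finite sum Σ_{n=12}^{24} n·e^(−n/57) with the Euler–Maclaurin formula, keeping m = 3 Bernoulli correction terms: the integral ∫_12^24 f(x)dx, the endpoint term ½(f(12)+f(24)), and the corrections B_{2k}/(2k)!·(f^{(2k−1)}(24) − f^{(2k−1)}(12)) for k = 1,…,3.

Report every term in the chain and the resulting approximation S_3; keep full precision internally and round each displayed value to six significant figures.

The integral term ∫_12^24 x·e^(−x/57) dx = 155.957.
Boundary: ½(f(12) + f(24)) = ½(9.72189 + 15.7525) = 12.7372.
Running total after boundary: 168.694.
k=1: B_{2}/(2)! × [f^{(1)}(24) − f^{(1)}(12)] = 1/12 × (0.379995 − 0.639598) = -0.0216336.
After k=1: 168.672.
k=2: B_{4}/(4)! × [f^{(3)}(24) − f^{(3)}(12)] = −1/720 × (0.000520993 − 0.000695572) = 2.42471e-07.
After k=2: 168.672.
k=3: B_{6}/(6)! × [f^{(5)}(24) − f^{(5)}(12)] = 1/30240 × (2.84712e-07 − 3.67585e-07) = -2.74052e-12.

S_3 ≈ 168.672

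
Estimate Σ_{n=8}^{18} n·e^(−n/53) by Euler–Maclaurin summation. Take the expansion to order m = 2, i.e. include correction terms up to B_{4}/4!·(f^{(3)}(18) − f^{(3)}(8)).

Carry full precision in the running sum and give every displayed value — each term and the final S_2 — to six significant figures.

The integral term ∫_8^18 x·e^(−x/53) dx = 100.642.
½[f(8) + f(18)] = ½[6.87917 + 12.8167] = 9.84794.
Integral + boundary = 110.490.
k=1: B_{2}/(2)! × [f^{(1)}(18) − f^{(1)}(8)] = 1/12 × (0.470214 − 0.730101) = -0.0216572.
Running total after k=1: 110.469.
k=2: B_{4}/(4)! × [f^{(3)}(18) − f^{(3)}(8)] = −1/720 × (0.000674365 − 0.000872159) = 2.74713e-07.

S_2 ≈ 110.469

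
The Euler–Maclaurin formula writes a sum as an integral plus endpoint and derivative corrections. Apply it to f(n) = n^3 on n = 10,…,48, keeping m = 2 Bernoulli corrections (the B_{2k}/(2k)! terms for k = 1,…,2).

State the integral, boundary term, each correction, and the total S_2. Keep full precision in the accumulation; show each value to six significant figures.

Integral: ∫_10^48 x^3 dx = 1.32460e+06.
Boundary: ½(f(10) + f(48)) = ½(1000.00 + 110592) = 55796.0.
Running total after boundary: 1.38040e+06.
Order-1 term: 1/12 · (6912.00 − 300.000) = 551.000.
Partial sum through k=1: 1.38095e+06.
Order-2 term: −1/720 · (6.00000 − 6.00000) = 0.00000.

S_2 ≈ 1.38095e+06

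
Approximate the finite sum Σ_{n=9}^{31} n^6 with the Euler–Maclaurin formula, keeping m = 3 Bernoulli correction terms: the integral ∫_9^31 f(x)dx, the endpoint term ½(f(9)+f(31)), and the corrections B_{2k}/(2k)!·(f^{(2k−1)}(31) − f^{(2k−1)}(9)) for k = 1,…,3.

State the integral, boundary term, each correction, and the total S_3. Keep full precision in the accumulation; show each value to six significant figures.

S_3 ≈ 4.38799e+09

∫_9^31 x^6 dx evaluates to 3.92969e+09.
Endpoint term: (f(9) + f(31))/2 = (531441 + 8.87504e+08)/2 = 4.44018e+08.
Running total after boundary: 4.37371e+09.
Correction k=1: B_{2}/2! · (f^{(1)}(31) − f^{(1)}(9)) = 1/12 · (1.71775e+08 − 354294) = 1.42851e+07.
Running total after k=1: 4.38799e+09.
Correction k=2: B_{4}/4! · (f^{(3)}(31) − f^{(3)}(9)) = −1/720 · (3.57492e+06 − 87480.0) = -4843.67.
Running total after k=2: 4.38799e+09.
Correction k=3: B_{6}/6! · (f^{(5)}(31) − f^{(5)}(9)) = 1/30240 · (22320.0 − 6480.00) = 0.523810.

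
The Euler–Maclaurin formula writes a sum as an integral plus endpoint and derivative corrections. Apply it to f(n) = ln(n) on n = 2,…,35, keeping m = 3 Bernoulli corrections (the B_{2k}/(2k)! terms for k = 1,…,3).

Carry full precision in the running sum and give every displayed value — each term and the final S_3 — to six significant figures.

∫_2^35 ln(x) dx evaluates to 90.0509.
½[f(2) + f(35)] = ½[0.693147 + 3.55535] = 2.12425.
Integral + boundary = 92.1751.
Order-1 term: 1/12 · (0.0285714 − 0.500000) = -0.0392857.
After k=1: 92.1358.
Order-2 term: −1/720 · (4.66472e-05 − 0.250000) = 0.000347157.
After k=2: 92.1362.
Order-3 term: 1/30240 · (4.56952e-07 − 0.750000) = -2.48016e-05.

S_3 ≈ 92.1362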